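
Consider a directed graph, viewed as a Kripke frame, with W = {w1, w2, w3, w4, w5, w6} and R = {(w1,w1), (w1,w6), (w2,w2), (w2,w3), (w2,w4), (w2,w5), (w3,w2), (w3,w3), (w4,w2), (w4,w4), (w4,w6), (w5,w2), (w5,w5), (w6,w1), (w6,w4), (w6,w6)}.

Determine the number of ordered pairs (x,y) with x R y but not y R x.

0

R is symmetric; there are no such tuples.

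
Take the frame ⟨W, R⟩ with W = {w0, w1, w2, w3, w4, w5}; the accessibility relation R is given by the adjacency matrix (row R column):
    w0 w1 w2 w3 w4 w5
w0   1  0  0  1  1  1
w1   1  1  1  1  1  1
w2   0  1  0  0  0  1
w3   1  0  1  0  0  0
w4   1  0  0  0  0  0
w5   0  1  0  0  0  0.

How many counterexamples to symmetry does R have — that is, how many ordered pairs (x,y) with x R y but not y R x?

Enumerating: (w0,w5), (w1,w0), (w1,w3), (w1,w4), (w2,w5), (w3,w2).

6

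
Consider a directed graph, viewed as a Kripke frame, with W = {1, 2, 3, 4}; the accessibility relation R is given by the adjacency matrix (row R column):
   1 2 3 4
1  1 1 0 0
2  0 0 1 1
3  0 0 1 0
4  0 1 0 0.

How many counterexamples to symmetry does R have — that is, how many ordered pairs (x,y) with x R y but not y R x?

2

Enumerating: (1,2), (2,3).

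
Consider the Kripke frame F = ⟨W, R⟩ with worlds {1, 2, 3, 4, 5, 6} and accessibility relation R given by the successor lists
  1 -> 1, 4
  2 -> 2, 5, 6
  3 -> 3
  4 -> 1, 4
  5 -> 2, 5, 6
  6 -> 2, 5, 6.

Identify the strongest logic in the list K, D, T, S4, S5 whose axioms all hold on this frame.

S5

Serial (axiom D): yes — every world has a successor (e.g. 1 R 1).
Reflexive (axiom T): yes — every world is R-related to itself.
Transitive (axiom 4): yes — every two-step R-path is closed by a direct edge.
Euclidean (axiom 5): yes — any two successors of a common world are R-related.
So F validates K, D, T, S4, S5. The strongest is S5.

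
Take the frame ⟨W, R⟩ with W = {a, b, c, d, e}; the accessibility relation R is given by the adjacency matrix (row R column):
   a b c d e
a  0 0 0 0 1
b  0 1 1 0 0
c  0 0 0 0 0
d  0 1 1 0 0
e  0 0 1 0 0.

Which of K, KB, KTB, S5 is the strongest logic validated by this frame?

K

Symmetric (axiom B): no — a R e but not e R a.
Reflexive (axiom T): no — a is not related to itself.
Euclidean (axiom 5): no — d R c and d R b, but not c R b.
So F validates K; KB would additionally require R to be symmetric. The strongest is K.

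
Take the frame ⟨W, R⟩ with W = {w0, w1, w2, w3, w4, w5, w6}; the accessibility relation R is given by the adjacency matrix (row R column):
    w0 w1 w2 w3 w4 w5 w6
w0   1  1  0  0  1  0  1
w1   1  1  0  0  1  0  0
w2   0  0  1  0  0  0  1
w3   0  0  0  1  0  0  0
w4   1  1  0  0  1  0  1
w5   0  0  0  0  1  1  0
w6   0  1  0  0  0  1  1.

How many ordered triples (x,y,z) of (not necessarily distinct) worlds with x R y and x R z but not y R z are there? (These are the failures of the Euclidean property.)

12

Enumerating: (w0,w1,w6), (w0,w6,w0), (w0,w6,w4), (w2,w6,w2), (w4,w1,w6), (w4,w6,w0), (w4,w6,w4), (w5,w4,w5), (w6,w1,w5), (w6,w1,w6), (w6,w5,w1), (w6,w5,w6).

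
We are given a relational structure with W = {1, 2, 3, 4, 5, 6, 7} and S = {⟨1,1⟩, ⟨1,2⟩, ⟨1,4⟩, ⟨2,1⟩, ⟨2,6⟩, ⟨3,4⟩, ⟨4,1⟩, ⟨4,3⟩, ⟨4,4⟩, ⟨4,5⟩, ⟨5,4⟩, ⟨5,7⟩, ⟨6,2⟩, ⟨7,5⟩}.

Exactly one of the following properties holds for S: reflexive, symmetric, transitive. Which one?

symmetric

Reflexive: no — 2 is not related to itself.
Symmetric: yes — every pair in S has its reverse in S.
Transitive: no — 1 S 2 and 2 S 6, but not 1 S 6.
Only symmetric holds.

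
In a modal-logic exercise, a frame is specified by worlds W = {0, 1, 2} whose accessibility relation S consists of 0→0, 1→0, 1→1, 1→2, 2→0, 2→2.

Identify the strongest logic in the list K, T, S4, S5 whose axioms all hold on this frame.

S4

Reflexive (axiom T): yes — every world is S-related to itself.
Transitive (axiom 4): yes — every two-step S-path is closed by a direct edge.
Euclidean (axiom 5): no — 1 S 0 and 1 S 2, but not 0 S 2.
So F validates K, T, S4; S5 would additionally require S to be Euclidean. The strongest is S4.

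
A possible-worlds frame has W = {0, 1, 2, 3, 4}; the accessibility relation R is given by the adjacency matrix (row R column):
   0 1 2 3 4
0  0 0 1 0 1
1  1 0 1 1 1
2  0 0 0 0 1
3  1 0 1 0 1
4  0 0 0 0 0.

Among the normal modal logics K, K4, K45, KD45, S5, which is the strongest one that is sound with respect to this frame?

K4

Transitive (axiom 4): yes — every two-step R-path is closed by a direct edge.
Euclidean (axiom 5): no — 0 R 4 and 0 R 2, but not 4 R 2.
Serial (axiom D): no — 4 has no R-successor.
Reflexive (axiom T): no — 0 is not related to itself.
So F validates K, K4; K45 would additionally require R to be Euclidean. The strongest is K4.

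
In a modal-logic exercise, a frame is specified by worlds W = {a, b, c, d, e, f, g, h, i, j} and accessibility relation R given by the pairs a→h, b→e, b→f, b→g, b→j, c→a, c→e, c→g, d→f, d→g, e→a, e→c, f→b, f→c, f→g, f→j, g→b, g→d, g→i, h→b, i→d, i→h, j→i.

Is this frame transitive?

No

Transitive: no — a R h and h R b, but not a R b.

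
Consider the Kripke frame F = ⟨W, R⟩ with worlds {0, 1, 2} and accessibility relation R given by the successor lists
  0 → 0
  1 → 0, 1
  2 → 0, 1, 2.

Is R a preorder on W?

Yes

Reflexive: yes — every world is R-related to itself.
Transitive: yes — every two-step R-path is closed by a direct edge.
So R is a preorder.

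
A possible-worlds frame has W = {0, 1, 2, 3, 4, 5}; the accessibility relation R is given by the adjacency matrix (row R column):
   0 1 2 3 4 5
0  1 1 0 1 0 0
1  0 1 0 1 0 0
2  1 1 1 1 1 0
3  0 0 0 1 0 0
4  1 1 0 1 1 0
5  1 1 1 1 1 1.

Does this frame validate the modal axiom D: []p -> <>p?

Axiom D corresponds to the accessibility relation being serial.
Serial: yes — every world has a successor (e.g. 0 R 0).

Yes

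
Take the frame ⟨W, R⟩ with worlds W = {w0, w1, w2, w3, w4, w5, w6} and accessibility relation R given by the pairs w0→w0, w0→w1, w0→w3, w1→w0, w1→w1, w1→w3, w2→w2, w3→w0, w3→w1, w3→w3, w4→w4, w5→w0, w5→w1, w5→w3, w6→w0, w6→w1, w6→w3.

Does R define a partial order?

Reflexive: no — w5 is not related to itself.
Transitive: yes — every two-step R-path is closed by a direct edge.
Antisymmetric: no — w0 R w1 and w1 R w0 with w0 ≠ w1.
So R is not a partial order.

No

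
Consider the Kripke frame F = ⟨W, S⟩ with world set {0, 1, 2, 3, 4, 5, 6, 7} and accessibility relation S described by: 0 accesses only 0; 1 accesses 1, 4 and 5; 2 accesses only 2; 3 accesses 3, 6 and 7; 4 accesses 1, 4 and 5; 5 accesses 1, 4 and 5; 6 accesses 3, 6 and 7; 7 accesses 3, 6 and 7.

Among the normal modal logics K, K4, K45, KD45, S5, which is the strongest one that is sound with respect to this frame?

Transitive (axiom 4): yes — every two-step S-path is closed by a direct edge.
Euclidean (axiom 5): yes — any two successors of a common world are S-related.
Serial (axiom D): yes — every world has a successor (e.g. 0 S 0).
Reflexive (axiom T): yes — every world is S-related to itself.
So F validates K, K4, K45, KD45, S5. The strongest is S5.

S5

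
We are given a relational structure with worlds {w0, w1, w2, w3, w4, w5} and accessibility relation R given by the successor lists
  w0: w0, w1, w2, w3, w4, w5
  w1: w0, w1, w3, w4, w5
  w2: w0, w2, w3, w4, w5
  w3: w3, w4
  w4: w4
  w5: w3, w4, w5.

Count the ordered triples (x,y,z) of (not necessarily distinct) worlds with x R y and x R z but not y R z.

36

Enumerating: (w0,w1,w2), (w0,w2,w1), (w0,w3,w0), (w0,w3,w1), (w0,w3,w2), (w0,w3,w5), (w0,w4,w0), (w0,w4,w1), (w0,w4,w2), (w0,w4,w3), (w0,w4,w5), (w0,w5,w0), … and 24 more.
Total: 36.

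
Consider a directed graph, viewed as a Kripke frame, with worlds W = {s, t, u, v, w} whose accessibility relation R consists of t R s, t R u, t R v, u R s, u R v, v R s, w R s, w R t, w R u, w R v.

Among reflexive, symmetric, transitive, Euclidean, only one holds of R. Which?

Reflexive: no — s is not related to itself.
Symmetric: no — t R s but not s R t.
Transitive: yes — every two-step R-path is closed by a direct edge.
Euclidean: no — t R s and t R u, but not s R u.
Only transitive holds.

transitive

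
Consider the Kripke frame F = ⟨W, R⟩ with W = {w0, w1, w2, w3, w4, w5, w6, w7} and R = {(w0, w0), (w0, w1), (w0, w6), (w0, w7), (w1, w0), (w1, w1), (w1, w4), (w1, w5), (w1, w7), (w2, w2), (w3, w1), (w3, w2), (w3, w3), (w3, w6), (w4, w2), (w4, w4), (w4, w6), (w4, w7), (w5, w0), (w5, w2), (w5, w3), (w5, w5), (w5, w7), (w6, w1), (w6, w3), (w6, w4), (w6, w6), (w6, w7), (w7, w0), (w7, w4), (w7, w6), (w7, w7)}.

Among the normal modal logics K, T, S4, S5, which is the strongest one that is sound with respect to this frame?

Reflexive (axiom T): yes — every world is R-related to itself.
Transitive (axiom 4): no — w0 R w1 and w1 R w4, but not w0 R w4.
Euclidean (axiom 5): no — w0 R w1 and w0 R w6, but not w1 R w6.
So F validates K, T; S4 would additionally require R to be transitive. The strongest is T.

T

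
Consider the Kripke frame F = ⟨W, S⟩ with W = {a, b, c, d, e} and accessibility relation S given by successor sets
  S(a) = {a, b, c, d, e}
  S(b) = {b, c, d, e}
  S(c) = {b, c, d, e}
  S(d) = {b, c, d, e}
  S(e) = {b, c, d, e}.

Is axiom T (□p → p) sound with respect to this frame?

The schema T characterises exactly the reflexive frames.
Reflexive: yes — every world is S-related to itself.

Yes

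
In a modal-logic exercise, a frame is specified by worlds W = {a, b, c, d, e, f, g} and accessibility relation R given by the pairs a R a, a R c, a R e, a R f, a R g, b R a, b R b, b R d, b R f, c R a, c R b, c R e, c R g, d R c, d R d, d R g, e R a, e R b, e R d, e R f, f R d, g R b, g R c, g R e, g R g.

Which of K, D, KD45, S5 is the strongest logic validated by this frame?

D

Serial (axiom D): yes — every world has a successor (e.g. a R a).
Euclidean (axiom 5): no — a R c and a R f, but not c R f.
Transitive (axiom 4): no — a R c and c R b, but not a R b.
Reflexive (axiom T): no — c is not related to itself.
So F validates K, D; KD45 would additionally require R to be Euclidean and transitive. The strongest is D.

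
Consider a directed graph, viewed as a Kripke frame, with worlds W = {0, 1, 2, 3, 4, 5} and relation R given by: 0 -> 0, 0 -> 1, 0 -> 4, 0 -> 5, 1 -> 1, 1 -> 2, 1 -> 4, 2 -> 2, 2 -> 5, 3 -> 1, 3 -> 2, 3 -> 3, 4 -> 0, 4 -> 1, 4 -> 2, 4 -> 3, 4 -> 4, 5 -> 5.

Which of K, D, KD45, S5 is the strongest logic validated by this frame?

D

Serial (axiom D): yes — every world has a successor (e.g. 0 R 0).
Euclidean (axiom 5): no — 0 R 1 and 0 R 5, but not 1 R 5.
Transitive (axiom 4): no — 0 R 1 and 1 R 2, but not 0 R 2.
Reflexive (axiom T): yes — every world is R-related to itself.
So F validates K, D; KD45 would additionally require R to be Euclidean and transitive. The strongest is D.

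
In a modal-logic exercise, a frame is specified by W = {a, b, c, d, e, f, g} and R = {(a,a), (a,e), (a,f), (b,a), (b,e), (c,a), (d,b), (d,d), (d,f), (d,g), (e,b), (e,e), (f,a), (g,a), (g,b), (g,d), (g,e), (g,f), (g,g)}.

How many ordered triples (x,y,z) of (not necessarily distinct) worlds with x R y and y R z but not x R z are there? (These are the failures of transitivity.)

Enumerating: (a,e,b), (b,a,f), (b,e,b), (c,a,e), (c,a,f), (d,b,a), (d,b,e), (d,f,a), (d,g,a), (d,g,e), (e,b,a), (f,a,e), (f,a,f).

13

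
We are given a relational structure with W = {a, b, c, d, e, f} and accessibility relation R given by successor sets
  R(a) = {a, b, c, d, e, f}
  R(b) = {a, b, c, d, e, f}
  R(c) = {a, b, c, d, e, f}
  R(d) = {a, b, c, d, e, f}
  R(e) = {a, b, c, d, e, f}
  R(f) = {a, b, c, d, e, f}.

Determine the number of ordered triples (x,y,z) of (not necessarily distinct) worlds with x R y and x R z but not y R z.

R is Euclidean; there are no such tuples.

0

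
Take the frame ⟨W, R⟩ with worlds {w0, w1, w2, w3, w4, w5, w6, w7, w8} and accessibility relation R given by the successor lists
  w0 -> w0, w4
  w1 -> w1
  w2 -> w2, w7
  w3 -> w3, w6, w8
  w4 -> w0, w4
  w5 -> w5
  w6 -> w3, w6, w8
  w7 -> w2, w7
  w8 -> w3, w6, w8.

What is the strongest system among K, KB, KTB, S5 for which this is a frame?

S5

Symmetric (axiom B): yes — every pair in R has its reverse in R.
Reflexive (axiom T): yes — every world is R-related to itself.
Euclidean (axiom 5): yes — any two successors of a common world are R-related.
So F validates K, KB, KTB, S5. The strongest is S5.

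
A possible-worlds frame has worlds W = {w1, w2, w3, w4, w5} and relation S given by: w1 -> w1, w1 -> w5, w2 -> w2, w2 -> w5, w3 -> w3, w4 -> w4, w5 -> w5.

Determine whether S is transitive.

Yes

Transitive: yes — every two-step S-path is closed by a direct edge.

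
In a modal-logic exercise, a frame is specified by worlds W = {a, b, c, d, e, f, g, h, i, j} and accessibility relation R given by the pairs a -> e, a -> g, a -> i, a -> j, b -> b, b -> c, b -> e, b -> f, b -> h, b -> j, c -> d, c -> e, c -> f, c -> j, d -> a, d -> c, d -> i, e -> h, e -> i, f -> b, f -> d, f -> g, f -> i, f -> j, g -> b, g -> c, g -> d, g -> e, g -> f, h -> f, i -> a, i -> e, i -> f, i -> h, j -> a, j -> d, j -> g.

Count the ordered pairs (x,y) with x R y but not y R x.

Enumerating: (a,e), (a,g), (b,c), (b,e), (b,h), (b,j), (c,e), (c,f), (c,j), (d,a), (d,i), (e,h), … and 10 more.
Total: 22.

22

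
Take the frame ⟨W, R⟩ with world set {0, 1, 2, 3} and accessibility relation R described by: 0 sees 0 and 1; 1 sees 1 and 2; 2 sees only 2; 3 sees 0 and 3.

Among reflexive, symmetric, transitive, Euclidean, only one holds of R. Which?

Reflexive: yes — every world is R-related to itself.
Symmetric: no — 0 R 1 but not 1 R 0.
Transitive: no — 0 R 1 and 1 R 2, but not 0 R 2.
Euclidean: no — 0 R 1 and 0 R 0, but not 1 R 0.
Only reflexive holds.

reflexive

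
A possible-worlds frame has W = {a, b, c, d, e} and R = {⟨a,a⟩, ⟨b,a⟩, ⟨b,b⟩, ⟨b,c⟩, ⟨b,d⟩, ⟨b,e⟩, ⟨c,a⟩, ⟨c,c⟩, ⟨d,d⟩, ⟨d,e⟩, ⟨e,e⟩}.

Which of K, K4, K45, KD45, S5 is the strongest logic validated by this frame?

Transitive (axiom 4): yes — every two-step R-path is closed by a direct edge.
Euclidean (axiom 5): no — b R a and b R c, but not a R c.
Serial (axiom D): yes — every world has a successor (e.g. a R a).
Reflexive (axiom T): yes — every world is R-related to itself.
So F validates K, K4; K45 would additionally require R to be Euclidean. The strongest is K4.

K4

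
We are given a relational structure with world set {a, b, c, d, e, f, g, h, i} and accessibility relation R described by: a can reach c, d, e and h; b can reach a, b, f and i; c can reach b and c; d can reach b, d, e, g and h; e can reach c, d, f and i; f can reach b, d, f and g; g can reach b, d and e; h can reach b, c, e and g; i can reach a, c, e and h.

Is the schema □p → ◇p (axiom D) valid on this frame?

Axiom D corresponds to the accessibility relation being serial.
Serial: yes — every world has a successor (e.g. a R c).

Yes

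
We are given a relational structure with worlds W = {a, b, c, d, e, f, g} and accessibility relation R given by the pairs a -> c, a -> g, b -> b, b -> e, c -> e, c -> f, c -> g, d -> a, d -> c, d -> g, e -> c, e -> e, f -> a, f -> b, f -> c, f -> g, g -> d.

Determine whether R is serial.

Yes

Serial: yes — every world has a successor (e.g. a R c).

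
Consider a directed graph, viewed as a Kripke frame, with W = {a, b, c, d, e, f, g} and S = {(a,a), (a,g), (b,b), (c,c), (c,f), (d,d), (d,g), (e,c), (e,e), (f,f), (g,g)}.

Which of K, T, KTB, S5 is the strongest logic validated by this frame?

T

Reflexive (axiom T): yes — every world is S-related to itself.
Symmetric (axiom B): no — a S g but not g S a.
Euclidean (axiom 5): no — a S g and a S a, but not g S a.
So F validates K, T; KTB would additionally require S to be symmetric. The strongest is T.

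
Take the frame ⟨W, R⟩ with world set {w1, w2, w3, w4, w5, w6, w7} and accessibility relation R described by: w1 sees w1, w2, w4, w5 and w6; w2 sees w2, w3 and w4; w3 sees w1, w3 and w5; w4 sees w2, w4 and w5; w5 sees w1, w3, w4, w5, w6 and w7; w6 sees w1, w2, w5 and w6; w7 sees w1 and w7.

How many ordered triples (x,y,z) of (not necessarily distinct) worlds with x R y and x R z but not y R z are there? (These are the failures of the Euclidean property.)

Enumerating: (w1,w2,w1), (w1,w2,w5), (w1,w2,w6), (w1,w4,w1), (w1,w4,w6), (w1,w5,w2), (w1,w6,w4), (w2,w3,w2), (w2,w3,w4), (w2,w4,w3), (w3,w1,w3), (w4,w2,w5), … and 22 more.
Total: 34.

34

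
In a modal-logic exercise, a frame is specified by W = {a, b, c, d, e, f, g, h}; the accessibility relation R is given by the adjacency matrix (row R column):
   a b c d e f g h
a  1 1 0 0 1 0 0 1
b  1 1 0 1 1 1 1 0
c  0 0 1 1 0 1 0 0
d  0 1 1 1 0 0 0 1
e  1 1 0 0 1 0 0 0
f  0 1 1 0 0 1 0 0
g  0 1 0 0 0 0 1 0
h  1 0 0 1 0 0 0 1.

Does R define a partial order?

Reflexive: yes — every world is R-related to itself.
Transitive: no — a R b and b R d, but not a R d.
Antisymmetric: no — a R b and b R a with a ≠ b.
So R is not a partial order.

No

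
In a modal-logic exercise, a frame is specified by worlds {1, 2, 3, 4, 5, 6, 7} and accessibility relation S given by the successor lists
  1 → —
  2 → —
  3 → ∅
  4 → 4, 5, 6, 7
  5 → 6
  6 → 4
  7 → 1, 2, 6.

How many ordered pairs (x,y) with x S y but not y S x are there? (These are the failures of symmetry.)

Enumerating: (4,5), (4,7), (5,6), (7,1), (7,2), (7,6).

6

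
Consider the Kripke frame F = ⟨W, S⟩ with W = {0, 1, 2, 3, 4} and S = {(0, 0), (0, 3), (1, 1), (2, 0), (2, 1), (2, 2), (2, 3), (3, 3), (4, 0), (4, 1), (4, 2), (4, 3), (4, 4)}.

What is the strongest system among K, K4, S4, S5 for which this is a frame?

S4

Transitive (axiom 4): yes — every two-step S-path is closed by a direct edge.
Reflexive (axiom T): yes — every world is S-related to itself.
Euclidean (axiom 5): no — 2 S 0 and 2 S 1, but not 0 S 1.
So F validates K, K4, S4; S5 would additionally require S to be Euclidean. The strongest is S4.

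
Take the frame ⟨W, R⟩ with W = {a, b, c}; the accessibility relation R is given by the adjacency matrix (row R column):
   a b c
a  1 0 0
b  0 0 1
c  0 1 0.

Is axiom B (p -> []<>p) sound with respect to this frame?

The schema B characterises exactly the symmetric frames.
Symmetric: yes — every pair in R has its reverse in R.

Yes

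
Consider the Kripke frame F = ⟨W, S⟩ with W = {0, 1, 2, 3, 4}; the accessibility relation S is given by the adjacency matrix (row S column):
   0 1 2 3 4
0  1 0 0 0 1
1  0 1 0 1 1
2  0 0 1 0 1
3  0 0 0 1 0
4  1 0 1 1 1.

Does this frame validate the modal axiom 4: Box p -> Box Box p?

No

By correspondence theory, 4 is valid on a frame iff S is transitive.
Transitive: no — 0 S 4 and 4 S 2, but not 0 S 2.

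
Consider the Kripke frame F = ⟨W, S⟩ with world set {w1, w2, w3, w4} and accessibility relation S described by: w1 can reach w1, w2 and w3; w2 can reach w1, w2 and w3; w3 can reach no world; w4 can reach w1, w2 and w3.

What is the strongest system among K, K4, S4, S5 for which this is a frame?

Transitive (axiom 4): yes — every two-step S-path is closed by a direct edge.
Reflexive (axiom T): no — w3 is not related to itself.
Euclidean (axiom 5): no — w1 S w3 and w1 S w2, but not w3 S w2.
So F validates K, K4; S4 would additionally require S to be reflexive. The strongest is K4.

K4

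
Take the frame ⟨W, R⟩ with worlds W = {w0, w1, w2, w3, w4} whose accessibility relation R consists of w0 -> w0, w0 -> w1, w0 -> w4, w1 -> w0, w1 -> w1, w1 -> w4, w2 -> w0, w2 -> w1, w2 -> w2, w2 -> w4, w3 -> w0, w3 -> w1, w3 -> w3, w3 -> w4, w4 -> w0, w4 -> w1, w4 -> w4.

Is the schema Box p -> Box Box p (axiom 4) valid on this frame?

Yes

Axiom 4 corresponds to the accessibility relation being transitive.
Transitive: yes — every two-step R-path is closed by a direct edge.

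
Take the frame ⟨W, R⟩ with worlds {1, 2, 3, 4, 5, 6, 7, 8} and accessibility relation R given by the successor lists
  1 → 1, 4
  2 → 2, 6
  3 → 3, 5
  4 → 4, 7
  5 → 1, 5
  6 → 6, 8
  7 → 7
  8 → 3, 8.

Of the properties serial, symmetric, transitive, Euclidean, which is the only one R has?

Serial: yes — every world has a successor (e.g. 1 R 1).
Symmetric: no — 1 R 4 but not 4 R 1.
Transitive: no — 1 R 4 and 4 R 7, but not 1 R 7.
Euclidean: no — 1 R 4 and 1 R 1, but not 4 R 1.
Only serial holds.

serial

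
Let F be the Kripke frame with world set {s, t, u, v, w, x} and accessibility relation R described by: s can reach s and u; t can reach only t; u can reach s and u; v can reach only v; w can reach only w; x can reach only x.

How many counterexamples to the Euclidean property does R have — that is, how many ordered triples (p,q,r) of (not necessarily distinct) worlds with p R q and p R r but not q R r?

R is Euclidean; there are no such tuples.

0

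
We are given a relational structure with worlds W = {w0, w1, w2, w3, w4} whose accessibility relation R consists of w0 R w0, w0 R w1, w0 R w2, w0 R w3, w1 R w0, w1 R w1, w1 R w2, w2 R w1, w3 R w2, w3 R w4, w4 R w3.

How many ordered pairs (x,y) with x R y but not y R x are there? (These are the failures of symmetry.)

3

Enumerating: (w0,w2), (w0,w3), (w3,w2).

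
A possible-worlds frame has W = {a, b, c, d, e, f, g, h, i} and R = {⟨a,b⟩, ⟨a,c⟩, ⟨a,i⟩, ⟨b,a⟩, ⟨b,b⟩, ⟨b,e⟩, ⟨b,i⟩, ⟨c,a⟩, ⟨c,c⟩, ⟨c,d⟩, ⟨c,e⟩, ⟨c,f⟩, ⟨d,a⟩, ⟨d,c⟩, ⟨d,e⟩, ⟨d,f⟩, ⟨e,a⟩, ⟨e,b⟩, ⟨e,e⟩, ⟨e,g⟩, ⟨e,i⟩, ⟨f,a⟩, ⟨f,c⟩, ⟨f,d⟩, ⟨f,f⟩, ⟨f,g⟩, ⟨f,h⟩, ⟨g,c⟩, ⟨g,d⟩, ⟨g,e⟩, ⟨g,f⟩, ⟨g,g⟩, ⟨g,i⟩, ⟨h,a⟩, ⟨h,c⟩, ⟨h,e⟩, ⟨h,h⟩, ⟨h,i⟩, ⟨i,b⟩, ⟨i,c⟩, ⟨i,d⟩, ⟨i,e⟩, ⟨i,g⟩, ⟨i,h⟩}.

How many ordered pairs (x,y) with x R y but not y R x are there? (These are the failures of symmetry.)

Enumerating: (a,i), (c,e), (d,a), (d,e), (e,a), (f,a), (f,h), (g,c), (g,d), (h,a), (h,c), (h,e), (i,c), (i,d).

14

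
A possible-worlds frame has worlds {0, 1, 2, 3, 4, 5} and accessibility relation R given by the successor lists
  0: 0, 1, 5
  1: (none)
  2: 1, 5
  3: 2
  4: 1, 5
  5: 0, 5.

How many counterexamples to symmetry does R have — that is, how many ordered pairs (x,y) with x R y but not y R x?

Enumerating: (0,1), (2,1), (2,5), (3,2), (4,1), (4,5).

6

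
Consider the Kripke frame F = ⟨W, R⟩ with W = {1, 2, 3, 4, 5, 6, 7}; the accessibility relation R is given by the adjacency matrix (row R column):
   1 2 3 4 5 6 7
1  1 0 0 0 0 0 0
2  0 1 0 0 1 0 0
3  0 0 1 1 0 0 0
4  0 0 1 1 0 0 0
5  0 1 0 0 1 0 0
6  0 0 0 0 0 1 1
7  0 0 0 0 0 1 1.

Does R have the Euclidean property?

Euclidean: yes — any two successors of a common world are R-related.

Yes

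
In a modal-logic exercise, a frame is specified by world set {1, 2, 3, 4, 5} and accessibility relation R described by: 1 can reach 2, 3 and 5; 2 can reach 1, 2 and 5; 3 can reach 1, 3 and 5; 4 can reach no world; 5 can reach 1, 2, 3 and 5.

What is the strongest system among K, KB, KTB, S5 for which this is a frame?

KB

Symmetric (axiom B): yes — every pair in R has its reverse in R.
Reflexive (axiom T): no — 1 is not related to itself.
Euclidean (axiom 5): no — 1 R 2 and 1 R 3, but not 2 R 3.
So F validates K, KB; KTB would additionally require R to be reflexive. The strongest is KB.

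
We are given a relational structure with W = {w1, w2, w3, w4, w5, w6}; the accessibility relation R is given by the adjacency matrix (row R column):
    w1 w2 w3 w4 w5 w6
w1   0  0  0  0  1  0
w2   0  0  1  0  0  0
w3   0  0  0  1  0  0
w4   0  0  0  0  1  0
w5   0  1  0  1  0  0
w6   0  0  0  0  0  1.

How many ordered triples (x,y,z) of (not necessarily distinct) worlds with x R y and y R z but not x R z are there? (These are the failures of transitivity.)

Enumerating: (w1,w5,w2), (w1,w5,w4), (w2,w3,w4), (w3,w4,w5), (w4,w5,w2), (w4,w5,w4), (w5,w2,w3), (w5,w4,w5).

8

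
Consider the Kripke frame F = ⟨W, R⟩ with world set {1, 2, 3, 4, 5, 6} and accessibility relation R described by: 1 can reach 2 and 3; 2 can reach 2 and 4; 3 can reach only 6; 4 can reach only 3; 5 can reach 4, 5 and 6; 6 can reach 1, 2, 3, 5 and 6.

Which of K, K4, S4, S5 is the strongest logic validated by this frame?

Transitive (axiom 4): no — 1 R 2 and 2 R 4, but not 1 R 4.
Reflexive (axiom T): no — 1 is not related to itself.
Euclidean (axiom 5): no — 1 R 2 and 1 R 3, but not 2 R 3.
So F validates K; K4 would additionally require R to be transitive. The strongest is K.

K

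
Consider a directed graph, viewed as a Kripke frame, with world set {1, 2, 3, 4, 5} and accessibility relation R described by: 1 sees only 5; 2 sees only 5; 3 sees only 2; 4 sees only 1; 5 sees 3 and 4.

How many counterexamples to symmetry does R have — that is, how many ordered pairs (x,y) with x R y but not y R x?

Enumerating: (1,5), (2,5), (3,2), (4,1), (5,3), (5,4).

6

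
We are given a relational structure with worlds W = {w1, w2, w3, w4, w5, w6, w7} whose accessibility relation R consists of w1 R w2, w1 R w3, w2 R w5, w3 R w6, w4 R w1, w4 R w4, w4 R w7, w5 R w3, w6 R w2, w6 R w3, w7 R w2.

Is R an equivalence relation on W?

No

Reflexive: no — w1 is not related to itself.
Symmetric: no — w1 R w2 but not w2 R w1.
Transitive: no — w1 R w2 and w2 R w5, but not w1 R w5.
So R is not an equivalence relation.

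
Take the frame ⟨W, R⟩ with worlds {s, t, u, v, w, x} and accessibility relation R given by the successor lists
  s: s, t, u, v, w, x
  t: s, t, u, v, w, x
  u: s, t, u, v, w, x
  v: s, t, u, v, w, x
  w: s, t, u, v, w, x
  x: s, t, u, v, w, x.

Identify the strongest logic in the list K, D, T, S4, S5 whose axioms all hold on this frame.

S5

Serial (axiom D): yes — every world has a successor (e.g. s R s).
Reflexive (axiom T): yes — every world is R-related to itself.
Transitive (axiom 4): yes — every two-step R-path is closed by a direct edge.
Euclidean (axiom 5): yes — any two successors of a common world are R-related.
So F validates K, D, T, S4, S5. The strongest is S5.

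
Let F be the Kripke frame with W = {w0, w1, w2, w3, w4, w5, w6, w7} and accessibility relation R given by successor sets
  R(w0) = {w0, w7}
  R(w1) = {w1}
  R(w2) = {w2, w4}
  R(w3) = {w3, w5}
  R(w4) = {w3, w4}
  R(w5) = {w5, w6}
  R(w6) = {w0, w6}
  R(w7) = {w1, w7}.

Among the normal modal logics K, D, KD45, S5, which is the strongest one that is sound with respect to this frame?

D

Serial (axiom D): yes — every world has a successor (e.g. w0 R w0).
Euclidean (axiom 5): no — w0 R w7 and w0 R w0, but not w7 R w0.
Transitive (axiom 4): no — w0 R w7 and w7 R w1, but not w0 R w1.
Reflexive (axiom T): yes — every world is R-related to itself.
So F validates K, D; KD45 would additionally require R to be Euclidean and transitive. The strongest is D.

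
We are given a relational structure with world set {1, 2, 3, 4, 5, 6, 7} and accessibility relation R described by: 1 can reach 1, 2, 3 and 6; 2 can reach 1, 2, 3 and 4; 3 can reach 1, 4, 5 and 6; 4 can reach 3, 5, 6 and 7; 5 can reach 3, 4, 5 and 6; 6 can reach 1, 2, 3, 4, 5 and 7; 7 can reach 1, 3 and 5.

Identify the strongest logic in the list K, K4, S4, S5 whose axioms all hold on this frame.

Transitive (axiom 4): no — 1 R 2 and 2 R 4, but not 1 R 4.
Reflexive (axiom T): no — 3 is not related to itself.
Euclidean (axiom 5): no — 1 R 2 and 1 R 6, but not 2 R 6.
So F validates K; K4 would additionally require R to be transitive. The strongest is K.

K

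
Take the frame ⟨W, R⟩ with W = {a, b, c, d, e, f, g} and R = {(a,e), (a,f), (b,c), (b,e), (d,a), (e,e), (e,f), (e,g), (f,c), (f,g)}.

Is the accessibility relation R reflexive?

Reflexive: no — a is not related to itself.

No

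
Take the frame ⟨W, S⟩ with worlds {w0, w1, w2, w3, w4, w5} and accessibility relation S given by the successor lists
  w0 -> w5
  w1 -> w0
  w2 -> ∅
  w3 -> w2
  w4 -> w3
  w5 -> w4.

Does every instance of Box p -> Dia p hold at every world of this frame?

No

Axiom D corresponds to the accessibility relation being serial.
Serial: no — w2 has no S-successor.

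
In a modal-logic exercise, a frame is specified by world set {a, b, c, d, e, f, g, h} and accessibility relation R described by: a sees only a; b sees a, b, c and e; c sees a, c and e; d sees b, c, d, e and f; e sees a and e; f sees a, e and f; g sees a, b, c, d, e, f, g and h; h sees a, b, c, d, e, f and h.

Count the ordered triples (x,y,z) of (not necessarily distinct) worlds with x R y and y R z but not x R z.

4

Enumerating: (d,b,a), (d,c,a), (d,e,a), (d,f,a).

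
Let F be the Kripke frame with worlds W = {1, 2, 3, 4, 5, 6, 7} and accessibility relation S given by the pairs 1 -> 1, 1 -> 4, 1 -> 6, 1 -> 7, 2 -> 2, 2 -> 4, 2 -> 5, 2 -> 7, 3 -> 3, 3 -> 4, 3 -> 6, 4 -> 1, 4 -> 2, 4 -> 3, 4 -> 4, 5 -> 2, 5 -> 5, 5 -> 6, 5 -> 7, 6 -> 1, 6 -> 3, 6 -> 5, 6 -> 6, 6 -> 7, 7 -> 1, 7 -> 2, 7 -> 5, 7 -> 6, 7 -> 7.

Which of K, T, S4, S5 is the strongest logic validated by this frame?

Reflexive (axiom T): yes — every world is S-related to itself.
Transitive (axiom 4): no — 1 S 4 and 4 S 2, but not 1 S 2.
Euclidean (axiom 5): no — 1 S 4 and 1 S 6, but not 4 S 6.
So F validates K, T; S4 would additionally require S to be transitive. The strongest is T.

T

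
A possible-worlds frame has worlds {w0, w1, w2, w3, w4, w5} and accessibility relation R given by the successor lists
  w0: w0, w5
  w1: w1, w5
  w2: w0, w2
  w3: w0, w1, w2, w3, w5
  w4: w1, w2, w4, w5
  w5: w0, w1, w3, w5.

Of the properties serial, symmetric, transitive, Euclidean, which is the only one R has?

Serial: yes — every world has a successor (e.g. w0 R w0).
Symmetric: no — w2 R w0 but not w0 R w2.
Transitive: no — w0 R w5 and w5 R w1, but not w0 R w1.
Euclidean: no — w3 R w0 and w3 R w1, but not w0 R w1.
Only serial holds.

serial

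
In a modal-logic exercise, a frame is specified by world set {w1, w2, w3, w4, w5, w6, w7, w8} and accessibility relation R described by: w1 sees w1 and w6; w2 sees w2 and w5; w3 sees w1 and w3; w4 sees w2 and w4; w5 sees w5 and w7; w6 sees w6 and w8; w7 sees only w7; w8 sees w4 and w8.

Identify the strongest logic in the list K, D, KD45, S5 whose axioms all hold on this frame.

Serial (axiom D): yes — every world has a successor (e.g. w1 R w1).
Euclidean (axiom 5): no — w1 R w6 and w1 R w1, but not w6 R w1.
Transitive (axiom 4): no — w1 R w6 and w6 R w8, but not w1 R w8.
Reflexive (axiom T): yes — every world is R-related to itself.
So F validates K, D; KD45 would additionally require R to be Euclidean and transitive. The strongest is D.

D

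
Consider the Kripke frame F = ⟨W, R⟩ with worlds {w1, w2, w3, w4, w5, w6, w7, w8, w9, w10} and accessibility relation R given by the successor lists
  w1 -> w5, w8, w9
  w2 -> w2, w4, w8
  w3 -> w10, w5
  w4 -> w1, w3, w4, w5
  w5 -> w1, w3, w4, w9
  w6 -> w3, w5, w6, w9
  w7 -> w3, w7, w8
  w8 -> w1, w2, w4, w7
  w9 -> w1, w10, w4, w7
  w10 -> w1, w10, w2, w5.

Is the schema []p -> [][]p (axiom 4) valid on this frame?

Axiom 4 corresponds to the accessibility relation being transitive.
Transitive: no — w1 R w5 and w5 R w3, but not w1 R w3.

No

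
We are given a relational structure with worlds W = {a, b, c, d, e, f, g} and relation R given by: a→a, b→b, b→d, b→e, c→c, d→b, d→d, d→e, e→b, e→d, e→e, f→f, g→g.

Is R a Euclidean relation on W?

Euclidean: yes — any two successors of a common world are R-related.

Yes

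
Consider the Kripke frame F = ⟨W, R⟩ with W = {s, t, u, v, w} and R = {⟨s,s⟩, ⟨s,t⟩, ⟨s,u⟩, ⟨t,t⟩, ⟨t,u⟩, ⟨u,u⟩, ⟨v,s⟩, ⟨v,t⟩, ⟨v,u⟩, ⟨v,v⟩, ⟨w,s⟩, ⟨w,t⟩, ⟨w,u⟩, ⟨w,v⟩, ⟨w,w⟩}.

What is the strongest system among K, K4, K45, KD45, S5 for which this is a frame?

K4

Transitive (axiom 4): yes — every two-step R-path is closed by a direct edge.
Euclidean (axiom 5): no — s R u and s R t, but not u R t.
Serial (axiom D): yes — every world has a successor (e.g. s R s).
Reflexive (axiom T): yes — every world is R-related to itself.
So F validates K, K4; K45 would additionally require R to be Euclidean. The strongest is K4.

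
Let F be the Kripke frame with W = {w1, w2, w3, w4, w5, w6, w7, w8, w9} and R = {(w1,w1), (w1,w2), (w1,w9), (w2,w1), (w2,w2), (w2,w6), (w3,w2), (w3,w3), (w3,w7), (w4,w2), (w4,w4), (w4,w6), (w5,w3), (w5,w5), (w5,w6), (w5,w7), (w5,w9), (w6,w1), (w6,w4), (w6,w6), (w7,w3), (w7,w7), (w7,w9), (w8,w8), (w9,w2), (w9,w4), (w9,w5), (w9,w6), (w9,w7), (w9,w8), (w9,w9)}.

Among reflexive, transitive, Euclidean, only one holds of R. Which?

Reflexive: yes — every world is R-related to itself.
Transitive: no — w1 R w2 and w2 R w6, but not w1 R w6.
Euclidean: no — w1 R w2 and w1 R w9, but not w2 R w9.
Only reflexive holds.

reflexive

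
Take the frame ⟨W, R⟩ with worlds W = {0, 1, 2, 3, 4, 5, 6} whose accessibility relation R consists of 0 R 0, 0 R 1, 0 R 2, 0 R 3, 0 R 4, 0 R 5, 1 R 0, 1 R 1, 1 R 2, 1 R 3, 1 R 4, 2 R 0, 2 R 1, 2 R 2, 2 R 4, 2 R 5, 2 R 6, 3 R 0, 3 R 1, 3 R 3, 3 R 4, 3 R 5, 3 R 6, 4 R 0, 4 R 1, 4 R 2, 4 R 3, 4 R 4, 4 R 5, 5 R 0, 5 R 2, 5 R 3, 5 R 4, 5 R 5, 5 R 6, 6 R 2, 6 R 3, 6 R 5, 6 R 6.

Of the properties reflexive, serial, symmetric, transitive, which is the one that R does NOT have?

transitive

Reflexive: yes — every world is R-related to itself.
Serial: yes — every world has a successor (e.g. 0 R 0).
Symmetric: yes — every pair in R has its reverse in R.
Transitive: no — 0 R 2 and 2 R 6, but not 0 R 6.
Only transitive fails.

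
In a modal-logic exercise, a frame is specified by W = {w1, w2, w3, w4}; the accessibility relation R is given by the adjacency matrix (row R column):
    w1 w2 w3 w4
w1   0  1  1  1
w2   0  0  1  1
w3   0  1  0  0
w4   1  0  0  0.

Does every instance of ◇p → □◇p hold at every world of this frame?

No

By correspondence theory, 5 is valid on a frame iff R is Euclidean.
Euclidean: no — w1 R w3 and w1 R w4, but not w3 R w4.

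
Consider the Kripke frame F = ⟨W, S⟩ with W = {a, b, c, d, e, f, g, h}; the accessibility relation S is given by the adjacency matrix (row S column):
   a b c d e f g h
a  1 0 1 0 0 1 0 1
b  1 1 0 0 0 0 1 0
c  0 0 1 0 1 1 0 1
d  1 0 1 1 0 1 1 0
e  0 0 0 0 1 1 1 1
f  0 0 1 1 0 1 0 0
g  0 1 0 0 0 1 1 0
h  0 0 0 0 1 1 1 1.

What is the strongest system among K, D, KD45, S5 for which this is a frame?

Serial (axiom D): yes — every world has a successor (e.g. a S a).
Euclidean (axiom 5): no — a S f and a S h, but not f S h.
Transitive (axiom 4): no — a S c and c S e, but not a S e.
Reflexive (axiom T): yes — every world is S-related to itself.
So F validates K, D; KD45 would additionally require S to be Euclidean and transitive. The strongest is D.

D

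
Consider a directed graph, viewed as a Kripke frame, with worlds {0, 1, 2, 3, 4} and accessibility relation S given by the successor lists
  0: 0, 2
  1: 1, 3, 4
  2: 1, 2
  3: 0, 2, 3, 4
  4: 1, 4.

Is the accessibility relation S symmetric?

No

Symmetric: no — 0 S 2 but not 2 S 0.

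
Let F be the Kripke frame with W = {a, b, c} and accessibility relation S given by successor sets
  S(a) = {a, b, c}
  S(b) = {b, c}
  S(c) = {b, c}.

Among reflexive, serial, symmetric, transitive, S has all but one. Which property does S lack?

symmetric

Reflexive: yes — every world is S-related to itself.
Serial: yes — every world has a successor (e.g. a S a).
Symmetric: no — a S b but not b S a.
Transitive: yes — every two-step S-path is closed by a direct edge.
Only symmetric fails.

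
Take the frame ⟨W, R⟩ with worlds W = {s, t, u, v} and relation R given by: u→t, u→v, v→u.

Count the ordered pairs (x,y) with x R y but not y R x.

1

Enumerating: (u,t).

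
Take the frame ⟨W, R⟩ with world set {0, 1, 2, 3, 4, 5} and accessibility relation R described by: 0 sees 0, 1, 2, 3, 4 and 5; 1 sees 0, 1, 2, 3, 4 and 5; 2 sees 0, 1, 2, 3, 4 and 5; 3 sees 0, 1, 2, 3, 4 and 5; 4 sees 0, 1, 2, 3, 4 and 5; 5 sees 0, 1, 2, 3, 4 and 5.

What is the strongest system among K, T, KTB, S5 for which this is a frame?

S5

Reflexive (axiom T): yes — every world is R-related to itself.
Symmetric (axiom B): yes — every pair in R has its reverse in R.
Euclidean (axiom 5): yes — any two successors of a common world are R-related.
So F validates K, T, KTB, S5. The strongest is S5.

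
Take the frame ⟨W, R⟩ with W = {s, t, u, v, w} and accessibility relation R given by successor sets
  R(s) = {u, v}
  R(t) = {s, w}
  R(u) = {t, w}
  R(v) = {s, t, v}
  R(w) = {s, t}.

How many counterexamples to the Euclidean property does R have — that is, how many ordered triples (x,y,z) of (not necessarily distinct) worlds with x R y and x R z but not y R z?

15

Enumerating: (s,u,u), (s,u,v), (s,v,u), (t,s,s), (t,s,w), (t,w,w), (u,t,t), (u,w,w), (v,s,s), (v,s,t), (v,t,t), (v,t,v), (w,s,s), (w,s,t), (w,t,t).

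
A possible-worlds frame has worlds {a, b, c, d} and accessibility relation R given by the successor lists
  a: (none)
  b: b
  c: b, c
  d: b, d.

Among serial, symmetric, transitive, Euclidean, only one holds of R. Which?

transitive

Serial: no — a has no R-successor.
Symmetric: no — c R b but not b R c.
Transitive: yes — every two-step R-path is closed by a direct edge.
Euclidean: no — c R b and c R c, but not b R c.
Only transitive holds.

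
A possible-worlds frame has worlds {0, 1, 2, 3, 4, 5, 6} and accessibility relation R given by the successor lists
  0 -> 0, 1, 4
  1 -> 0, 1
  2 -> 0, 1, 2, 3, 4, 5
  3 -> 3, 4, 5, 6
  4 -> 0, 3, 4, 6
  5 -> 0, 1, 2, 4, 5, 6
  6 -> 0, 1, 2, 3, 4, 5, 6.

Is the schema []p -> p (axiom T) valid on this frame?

By correspondence theory, T is valid on a frame iff R is reflexive.
Reflexive: yes — every world is R-related to itself.

Yes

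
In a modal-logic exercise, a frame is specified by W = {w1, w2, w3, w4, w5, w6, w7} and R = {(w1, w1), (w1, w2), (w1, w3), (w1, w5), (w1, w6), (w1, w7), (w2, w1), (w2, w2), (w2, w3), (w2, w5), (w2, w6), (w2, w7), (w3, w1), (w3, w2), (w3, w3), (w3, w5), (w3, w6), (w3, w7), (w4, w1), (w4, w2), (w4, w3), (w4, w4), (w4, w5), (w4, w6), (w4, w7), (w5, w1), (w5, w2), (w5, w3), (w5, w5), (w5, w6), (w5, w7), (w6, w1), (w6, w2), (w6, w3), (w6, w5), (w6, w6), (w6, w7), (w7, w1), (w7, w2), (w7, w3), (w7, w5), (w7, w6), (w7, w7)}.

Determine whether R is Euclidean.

No

Euclidean: no — w4 R w1 and w4 R w4, but not w1 R w4.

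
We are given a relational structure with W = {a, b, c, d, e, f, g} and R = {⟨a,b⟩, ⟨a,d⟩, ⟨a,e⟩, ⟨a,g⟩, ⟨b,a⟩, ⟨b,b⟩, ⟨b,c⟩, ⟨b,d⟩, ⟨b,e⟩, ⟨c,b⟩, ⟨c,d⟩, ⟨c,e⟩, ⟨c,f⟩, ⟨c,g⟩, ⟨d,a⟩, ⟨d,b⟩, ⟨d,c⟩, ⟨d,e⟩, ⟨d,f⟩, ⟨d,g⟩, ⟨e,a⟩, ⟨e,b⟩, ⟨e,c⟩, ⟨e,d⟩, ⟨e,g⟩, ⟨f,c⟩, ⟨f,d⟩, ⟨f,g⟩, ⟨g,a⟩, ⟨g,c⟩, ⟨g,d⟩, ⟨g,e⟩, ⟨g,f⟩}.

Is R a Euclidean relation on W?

No

Euclidean: no — a R b and a R g, but not b R g.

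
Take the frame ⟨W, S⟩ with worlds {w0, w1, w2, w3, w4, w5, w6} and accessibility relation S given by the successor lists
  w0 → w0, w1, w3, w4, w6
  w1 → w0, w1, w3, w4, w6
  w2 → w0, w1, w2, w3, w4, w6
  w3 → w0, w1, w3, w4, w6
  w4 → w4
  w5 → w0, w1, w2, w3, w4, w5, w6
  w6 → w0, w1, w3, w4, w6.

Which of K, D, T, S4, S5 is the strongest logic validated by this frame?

S4

Serial (axiom D): yes — every world has a successor (e.g. w0 S w0).
Reflexive (axiom T): yes — every world is S-related to itself.
Transitive (axiom 4): yes — every two-step S-path is closed by a direct edge.
Euclidean (axiom 5): no — w0 S w4 and w0 S w1, but not w4 S w1.
So F validates K, D, T, S4; S5 would additionally require S to be Euclidean. The strongest is S4.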